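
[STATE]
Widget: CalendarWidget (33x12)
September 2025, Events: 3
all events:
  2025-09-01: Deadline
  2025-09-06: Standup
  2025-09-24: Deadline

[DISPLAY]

          September 2025         
Mo Tu We Th Fr Sa Su             
 1*  2  3  4  5  6*  7           
 8  9 10 11 12 13 14             
15 16 17 18 19 20 21             
22 23 24* 25 26 27 28            
29 30                            
                                 
                                 
                                 
                                 
                                 


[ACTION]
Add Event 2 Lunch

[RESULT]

          September 2025         
Mo Tu We Th Fr Sa Su             
 1*  2*  3  4  5  6*  7          
 8  9 10 11 12 13 14             
15 16 17 18 19 20 21             
22 23 24* 25 26 27 28            
29 30                            
                                 
                                 
                                 
                                 
                                 


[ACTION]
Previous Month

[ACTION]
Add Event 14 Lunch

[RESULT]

           August 2025           
Mo Tu We Th Fr Sa Su             
             1  2  3             
 4  5  6  7  8  9 10             
11 12 13 14* 15 16 17            
18 19 20 21 22 23 24             
25 26 27 28 29 30 31             
                                 
                                 
                                 
                                 
                                 


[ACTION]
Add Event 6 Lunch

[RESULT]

           August 2025           
Mo Tu We Th Fr Sa Su             
             1  2  3             
 4  5  6*  7  8  9 10            
11 12 13 14* 15 16 17            
18 19 20 21 22 23 24             
25 26 27 28 29 30 31             
                                 
                                 
                                 
                                 
                                 


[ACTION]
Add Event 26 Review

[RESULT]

           August 2025           
Mo Tu We Th Fr Sa Su             
             1  2  3             
 4  5  6*  7  8  9 10            
11 12 13 14* 15 16 17            
18 19 20 21 22 23 24             
25 26* 27 28 29 30 31            
                                 
                                 
                                 
                                 
                                 


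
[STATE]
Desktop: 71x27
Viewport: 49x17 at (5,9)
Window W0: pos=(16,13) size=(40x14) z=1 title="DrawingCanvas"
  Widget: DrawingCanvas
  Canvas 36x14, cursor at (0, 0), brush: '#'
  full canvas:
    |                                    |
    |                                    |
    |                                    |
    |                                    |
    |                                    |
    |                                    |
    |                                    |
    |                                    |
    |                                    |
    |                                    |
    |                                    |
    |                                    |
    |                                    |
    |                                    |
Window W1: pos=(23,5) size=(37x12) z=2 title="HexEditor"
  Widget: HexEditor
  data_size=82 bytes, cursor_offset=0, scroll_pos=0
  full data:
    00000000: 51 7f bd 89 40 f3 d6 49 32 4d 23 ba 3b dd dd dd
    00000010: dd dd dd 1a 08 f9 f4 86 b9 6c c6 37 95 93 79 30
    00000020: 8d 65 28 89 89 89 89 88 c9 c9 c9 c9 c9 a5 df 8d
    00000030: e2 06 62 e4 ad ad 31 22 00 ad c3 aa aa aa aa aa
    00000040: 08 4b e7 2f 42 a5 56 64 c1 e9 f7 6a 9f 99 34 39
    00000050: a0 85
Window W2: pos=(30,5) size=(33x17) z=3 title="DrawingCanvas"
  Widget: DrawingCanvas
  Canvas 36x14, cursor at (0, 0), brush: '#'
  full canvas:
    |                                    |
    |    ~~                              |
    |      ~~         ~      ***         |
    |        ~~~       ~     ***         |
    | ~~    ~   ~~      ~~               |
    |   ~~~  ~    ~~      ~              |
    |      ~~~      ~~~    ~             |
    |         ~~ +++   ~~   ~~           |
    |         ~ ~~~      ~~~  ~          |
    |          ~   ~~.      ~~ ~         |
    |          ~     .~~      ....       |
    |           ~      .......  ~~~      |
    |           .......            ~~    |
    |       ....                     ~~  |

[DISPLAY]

                  ┃000000┃    ~~                 
                  ┃000000┃      ~~         ~     
                  ┃000000┃        ~~~       ~    
                  ┃000000┃ ~~    ~   ~~      ~~  
           ┏━━━━━━┃000000┃   ~~~  ~    ~~      ~ 
           ┃ Drawi┃      ┃      ~~~      ~~~    ~
           ┠──────┃      ┃         ~~ +++   ~~   
           ┃+     ┗━━━━━━┃         ~ ~~~      ~~~
           ┃             ┃          ~   ~~.      
           ┃             ┃          ~     .~~    
           ┃             ┃           ~      .....
           ┃             ┃           .......     
           ┃             ┗━━━━━━━━━━━━━━━━━━━━━━━
           ┃                                     
           ┃                                     
           ┃                                     
           ┃                                     


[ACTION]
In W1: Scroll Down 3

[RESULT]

                  ┃000000┃    ~~                 
                  ┃000000┃      ~~         ~     
                  ┃      ┃        ~~~       ~    
                  ┃      ┃ ~~    ~   ~~      ~~  
           ┏━━━━━━┃      ┃   ~~~  ~    ~~      ~ 
           ┃ Drawi┃      ┃      ~~~      ~~~    ~
           ┠──────┃      ┃         ~~ +++   ~~   
           ┃+     ┗━━━━━━┃         ~ ~~~      ~~~
           ┃             ┃          ~   ~~.      
           ┃             ┃          ~     .~~    
           ┃             ┃           ~      .....
           ┃             ┃           .......     
           ┃             ┗━━━━━━━━━━━━━━━━━━━━━━━
           ┃                                     
           ┃                                     
           ┃                                     
           ┃                                     


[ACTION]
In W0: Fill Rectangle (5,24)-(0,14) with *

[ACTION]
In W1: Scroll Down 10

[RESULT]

                  ┃      ┃    ~~                 
                  ┃      ┃      ~~         ~     
                  ┃      ┃        ~~~       ~    
                  ┃      ┃ ~~    ~   ~~      ~~  
           ┏━━━━━━┃      ┃   ~~~  ~    ~~      ~ 
           ┃ Drawi┃      ┃      ~~~      ~~~    ~
           ┠──────┃      ┃         ~~ +++   ~~   
           ┃+     ┗━━━━━━┃         ~ ~~~      ~~~
           ┃             ┃          ~   ~~.      
           ┃             ┃          ~     .~~    
           ┃             ┃           ~      .....
           ┃             ┃           .......     
           ┃             ┗━━━━━━━━━━━━━━━━━━━━━━━
           ┃                                     
           ┃                                     
           ┃                                     
           ┃                                     


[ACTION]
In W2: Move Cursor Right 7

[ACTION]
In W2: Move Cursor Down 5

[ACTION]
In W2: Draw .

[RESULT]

                  ┃      ┃    ~~                 
                  ┃      ┃      ~~         ~     
                  ┃      ┃        ~~~       ~    
                  ┃      ┃ ~~    ~   ~~      ~~  
           ┏━━━━━━┃      ┃   ~~~ .~    ~~      ~ 
           ┃ Drawi┃      ┃      ~~~      ~~~    ~
           ┠──────┃      ┃         ~~ +++   ~~   
           ┃+     ┗━━━━━━┃         ~ ~~~      ~~~
           ┃             ┃          ~   ~~.      
           ┃             ┃          ~     .~~    
           ┃             ┃           ~      .....
           ┃             ┃           .......     
           ┃             ┗━━━━━━━━━━━━━━━━━━━━━━━
           ┃                                     
           ┃                                     
           ┃                                     
           ┃                                     


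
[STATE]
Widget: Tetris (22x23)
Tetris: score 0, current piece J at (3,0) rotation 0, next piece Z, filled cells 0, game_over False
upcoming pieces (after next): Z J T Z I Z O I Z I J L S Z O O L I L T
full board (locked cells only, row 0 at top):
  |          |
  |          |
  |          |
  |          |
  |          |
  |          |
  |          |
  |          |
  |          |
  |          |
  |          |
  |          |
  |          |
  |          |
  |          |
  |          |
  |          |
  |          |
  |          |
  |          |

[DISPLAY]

   █      │Next:      
   ███    │▓▓         
          │ ▓▓        
          │           
          │           
          │           
          │Score:     
          │0          
          │           
          │           
          │           
          │           
          │           
          │           
          │           
          │           
          │           
          │           
          │           
          │           
          │           
          │           
          │           


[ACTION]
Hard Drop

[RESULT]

   ▓▓     │Next:      
    ▓▓    │▓▓         
          │ ▓▓        
          │           
          │           
          │           
          │Score:     
          │0          
          │           
          │           
          │           
          │           
          │           
          │           
          │           
          │           
          │           
          │           
   █      │           
   ███    │           
          │           
          │           
          │           


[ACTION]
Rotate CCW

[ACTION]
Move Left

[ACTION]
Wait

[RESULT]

          │Next:      
   ▓      │▓▓         
  ▓▓      │ ▓▓        
  ▓       │           
          │           
          │           
          │Score:     
          │0          
          │           
          │           
          │           
          │           
          │           
          │           
          │           
          │           
          │           
          │           
   █      │           
   ███    │           
          │           
          │           
          │           


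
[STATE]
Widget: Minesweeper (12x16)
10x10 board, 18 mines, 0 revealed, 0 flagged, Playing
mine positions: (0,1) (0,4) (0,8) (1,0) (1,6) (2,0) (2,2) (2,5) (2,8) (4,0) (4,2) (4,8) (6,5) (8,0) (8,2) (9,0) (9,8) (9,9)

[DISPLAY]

■■■■■■■■■■  
■■■■■■■■■■  
■■■■■■■■■■  
■■■■■■■■■■  
■■■■■■■■■■  
■■■■■■■■■■  
■■■■■■■■■■  
■■■■■■■■■■  
■■■■■■■■■■  
■■■■■■■■■■  
            
            
            
            
            
            


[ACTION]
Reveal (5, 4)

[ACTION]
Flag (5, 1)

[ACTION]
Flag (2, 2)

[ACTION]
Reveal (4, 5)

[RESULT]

■■■■■■■■■■  
■■■■■■■■■■  
■■⚑■■■■■■■  
■■■21112■■  
■■■1   1■■  
■⚑■11111■■  
■■■■■■■■■■  
■■■■■■■■■■  
■■■■■■■■■■  
■■■■■■■■■■  
            
            
            
            
            
            


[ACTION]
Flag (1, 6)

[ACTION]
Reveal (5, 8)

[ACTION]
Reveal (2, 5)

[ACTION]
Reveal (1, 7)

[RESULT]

■✹■■✹■■■✹■  
✹■■■■■✹■■■  
✹■✹■■✹■■✹■  
■■■21112■■  
✹■✹1   1✹■  
■⚑■111111■  
■■■■■✹■■■■  
■■■■■■■■■■  
✹■✹■■■■■■■  
✹■■■■■■■✹✹  
            
            
            
            
            
            


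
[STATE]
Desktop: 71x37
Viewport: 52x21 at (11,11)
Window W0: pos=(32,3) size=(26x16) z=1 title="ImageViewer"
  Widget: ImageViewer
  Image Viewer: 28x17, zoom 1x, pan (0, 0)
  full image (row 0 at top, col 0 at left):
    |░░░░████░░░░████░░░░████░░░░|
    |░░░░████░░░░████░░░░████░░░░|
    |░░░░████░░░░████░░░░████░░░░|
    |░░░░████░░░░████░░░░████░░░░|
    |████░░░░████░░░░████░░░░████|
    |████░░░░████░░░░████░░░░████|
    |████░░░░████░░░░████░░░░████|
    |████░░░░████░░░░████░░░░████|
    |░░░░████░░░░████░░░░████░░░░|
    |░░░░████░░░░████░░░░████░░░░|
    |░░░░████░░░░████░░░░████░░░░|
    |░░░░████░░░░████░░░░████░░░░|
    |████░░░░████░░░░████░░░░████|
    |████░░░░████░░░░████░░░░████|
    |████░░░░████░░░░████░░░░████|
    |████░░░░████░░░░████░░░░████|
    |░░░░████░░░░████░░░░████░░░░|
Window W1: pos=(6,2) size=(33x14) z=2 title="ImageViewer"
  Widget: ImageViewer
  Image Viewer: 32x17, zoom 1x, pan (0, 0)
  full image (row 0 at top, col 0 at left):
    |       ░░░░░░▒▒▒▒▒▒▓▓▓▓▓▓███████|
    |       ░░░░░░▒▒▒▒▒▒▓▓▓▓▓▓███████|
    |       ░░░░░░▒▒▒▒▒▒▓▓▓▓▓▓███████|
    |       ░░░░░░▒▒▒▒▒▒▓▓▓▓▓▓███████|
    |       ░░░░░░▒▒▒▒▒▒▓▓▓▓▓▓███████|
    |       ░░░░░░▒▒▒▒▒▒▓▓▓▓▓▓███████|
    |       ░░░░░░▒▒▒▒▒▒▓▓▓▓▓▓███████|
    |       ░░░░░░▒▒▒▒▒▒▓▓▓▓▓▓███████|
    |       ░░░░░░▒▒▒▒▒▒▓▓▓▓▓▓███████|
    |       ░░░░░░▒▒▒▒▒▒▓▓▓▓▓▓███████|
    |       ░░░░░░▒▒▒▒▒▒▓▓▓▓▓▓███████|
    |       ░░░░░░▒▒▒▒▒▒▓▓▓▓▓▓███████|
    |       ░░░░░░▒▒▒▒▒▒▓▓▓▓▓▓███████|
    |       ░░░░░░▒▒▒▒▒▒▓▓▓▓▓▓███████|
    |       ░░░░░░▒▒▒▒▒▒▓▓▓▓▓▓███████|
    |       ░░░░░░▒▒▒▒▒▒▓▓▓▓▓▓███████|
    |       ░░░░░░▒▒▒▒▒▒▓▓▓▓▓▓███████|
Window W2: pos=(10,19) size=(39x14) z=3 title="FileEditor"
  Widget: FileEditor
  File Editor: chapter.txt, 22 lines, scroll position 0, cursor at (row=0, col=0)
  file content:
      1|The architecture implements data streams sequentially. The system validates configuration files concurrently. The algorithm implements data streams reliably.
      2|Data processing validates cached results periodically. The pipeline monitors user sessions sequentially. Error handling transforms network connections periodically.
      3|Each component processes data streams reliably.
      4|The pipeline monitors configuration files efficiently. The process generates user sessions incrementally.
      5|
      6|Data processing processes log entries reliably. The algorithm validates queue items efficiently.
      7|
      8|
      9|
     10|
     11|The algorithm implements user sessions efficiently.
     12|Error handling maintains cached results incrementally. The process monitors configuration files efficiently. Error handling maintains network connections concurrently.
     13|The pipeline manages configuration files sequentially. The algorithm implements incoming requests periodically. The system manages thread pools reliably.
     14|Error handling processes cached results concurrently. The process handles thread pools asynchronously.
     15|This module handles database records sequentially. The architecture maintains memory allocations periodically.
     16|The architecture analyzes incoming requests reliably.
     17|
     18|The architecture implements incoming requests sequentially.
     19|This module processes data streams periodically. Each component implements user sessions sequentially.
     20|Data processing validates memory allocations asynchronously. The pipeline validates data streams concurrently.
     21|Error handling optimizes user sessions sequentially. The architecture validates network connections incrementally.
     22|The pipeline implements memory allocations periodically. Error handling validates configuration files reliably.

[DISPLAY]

   ░░░░░░▒▒▒▒▒▒▓▓▓▓▓▓██████┃░░████░░░░████░░░░┃     
   ░░░░░░▒▒▒▒▒▒▓▓▓▓▓▓██████┃░░████░░░░████░░░░┃     
   ░░░░░░▒▒▒▒▒▒▓▓▓▓▓▓██████┃░░████░░░░████░░░░┃     
   ░░░░░░▒▒▒▒▒▒▓▓▓▓▓▓██████┃██░░░░████░░░░████┃     
━━━━━━━━━━━━━━━━━━━━━━━━━━━┛██░░░░████░░░░████┃     
                     ┃░░░░████░░░░████░░░░████┃     
                     ┃░░░░████░░░░████░░░░████┃     
                     ┗━━━━━━━━━━━━━━━━━━━━━━━━┛     
━━━━━━━━━━━━━━━━━━━━━━━━━━━━━━━━━━━━━┓              
 FileEditor                          ┃              
─────────────────────────────────────┨              
█he architecture implements data str▲┃              
Data processing validates cached res█┃              
Each component processes data stream░┃              
The pipeline monitors configuration ░┃              
                                    ░┃              
Data processing processes log entrie░┃              
                                    ░┃              
                                    ░┃              
                                    ░┃              
                                    ▼┃              


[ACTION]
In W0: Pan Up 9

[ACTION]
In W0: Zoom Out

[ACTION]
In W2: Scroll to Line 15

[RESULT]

   ░░░░░░▒▒▒▒▒▒▓▓▓▓▓▓██████┃░░████░░░░████░░░░┃     
   ░░░░░░▒▒▒▒▒▒▓▓▓▓▓▓██████┃░░████░░░░████░░░░┃     
   ░░░░░░▒▒▒▒▒▒▓▓▓▓▓▓██████┃░░████░░░░████░░░░┃     
   ░░░░░░▒▒▒▒▒▒▓▓▓▓▓▓██████┃██░░░░████░░░░████┃     
━━━━━━━━━━━━━━━━━━━━━━━━━━━┛██░░░░████░░░░████┃     
                     ┃░░░░████░░░░████░░░░████┃     
                     ┃░░░░████░░░░████░░░░████┃     
                     ┗━━━━━━━━━━━━━━━━━━━━━━━━┛     
━━━━━━━━━━━━━━━━━━━━━━━━━━━━━━━━━━━━━┓              
 FileEditor                          ┃              
─────────────────────────────────────┨              
The pipeline manages configuration f▲┃              
Error handling processes cached resu░┃              
This module handles database records░┃              
The architecture analyzes incoming r░┃              
                                    ░┃              
The architecture implements incoming░┃              
This module processes data streams p░┃              
Data processing validates memory all░┃              
Error handling optimizes user sessio█┃              
The pipeline implements memory alloc▼┃              


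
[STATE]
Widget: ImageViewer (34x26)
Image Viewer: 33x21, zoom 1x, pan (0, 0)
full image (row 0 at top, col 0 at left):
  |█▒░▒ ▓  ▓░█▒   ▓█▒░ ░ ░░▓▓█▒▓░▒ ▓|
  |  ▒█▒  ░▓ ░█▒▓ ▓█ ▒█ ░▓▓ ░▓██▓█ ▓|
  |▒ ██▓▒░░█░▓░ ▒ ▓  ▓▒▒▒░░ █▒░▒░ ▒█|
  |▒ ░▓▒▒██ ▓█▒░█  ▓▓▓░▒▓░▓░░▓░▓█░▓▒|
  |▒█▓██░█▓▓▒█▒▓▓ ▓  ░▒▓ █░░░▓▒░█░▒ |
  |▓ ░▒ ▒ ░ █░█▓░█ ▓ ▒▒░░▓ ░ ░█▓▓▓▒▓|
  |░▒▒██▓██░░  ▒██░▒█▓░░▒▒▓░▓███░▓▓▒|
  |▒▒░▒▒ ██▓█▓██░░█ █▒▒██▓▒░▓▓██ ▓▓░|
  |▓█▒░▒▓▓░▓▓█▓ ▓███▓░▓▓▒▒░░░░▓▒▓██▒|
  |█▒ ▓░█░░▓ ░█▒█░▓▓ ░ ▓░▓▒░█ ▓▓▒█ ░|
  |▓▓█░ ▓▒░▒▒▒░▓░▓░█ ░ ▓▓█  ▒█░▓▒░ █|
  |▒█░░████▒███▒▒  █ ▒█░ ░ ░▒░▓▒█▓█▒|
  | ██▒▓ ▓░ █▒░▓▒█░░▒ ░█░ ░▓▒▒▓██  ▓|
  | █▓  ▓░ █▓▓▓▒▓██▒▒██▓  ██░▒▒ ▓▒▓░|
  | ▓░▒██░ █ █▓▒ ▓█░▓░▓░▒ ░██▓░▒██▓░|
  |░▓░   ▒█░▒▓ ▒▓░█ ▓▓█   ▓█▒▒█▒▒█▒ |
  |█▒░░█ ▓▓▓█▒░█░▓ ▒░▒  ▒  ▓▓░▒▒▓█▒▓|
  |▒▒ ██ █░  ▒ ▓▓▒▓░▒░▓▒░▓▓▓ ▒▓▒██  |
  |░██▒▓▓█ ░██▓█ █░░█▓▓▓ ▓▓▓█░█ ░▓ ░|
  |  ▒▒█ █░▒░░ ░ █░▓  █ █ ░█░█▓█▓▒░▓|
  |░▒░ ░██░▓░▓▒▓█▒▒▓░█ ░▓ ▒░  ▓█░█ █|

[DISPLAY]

█▒░▒ ▓  ▓░█▒   ▓█▒░ ░ ░░▓▓█▒▓░▒ ▓ 
  ▒█▒  ░▓ ░█▒▓ ▓█ ▒█ ░▓▓ ░▓██▓█ ▓ 
▒ ██▓▒░░█░▓░ ▒ ▓  ▓▒▒▒░░ █▒░▒░ ▒█ 
▒ ░▓▒▒██ ▓█▒░█  ▓▓▓░▒▓░▓░░▓░▓█░▓▒ 
▒█▓██░█▓▓▒█▒▓▓ ▓  ░▒▓ █░░░▓▒░█░▒  
▓ ░▒ ▒ ░ █░█▓░█ ▓ ▒▒░░▓ ░ ░█▓▓▓▒▓ 
░▒▒██▓██░░  ▒██░▒█▓░░▒▒▓░▓███░▓▓▒ 
▒▒░▒▒ ██▓█▓██░░█ █▒▒██▓▒░▓▓██ ▓▓░ 
▓█▒░▒▓▓░▓▓█▓ ▓███▓░▓▓▒▒░░░░▓▒▓██▒ 
█▒ ▓░█░░▓ ░█▒█░▓▓ ░ ▓░▓▒░█ ▓▓▒█ ░ 
▓▓█░ ▓▒░▒▒▒░▓░▓░█ ░ ▓▓█  ▒█░▓▒░ █ 
▒█░░████▒███▒▒  █ ▒█░ ░ ░▒░▓▒█▓█▒ 
 ██▒▓ ▓░ █▒░▓▒█░░▒ ░█░ ░▓▒▒▓██  ▓ 
 █▓  ▓░ █▓▓▓▒▓██▒▒██▓  ██░▒▒ ▓▒▓░ 
 ▓░▒██░ █ █▓▒ ▓█░▓░▓░▒ ░██▓░▒██▓░ 
░▓░   ▒█░▒▓ ▒▓░█ ▓▓█   ▓█▒▒█▒▒█▒  
█▒░░█ ▓▓▓█▒░█░▓ ▒░▒  ▒  ▓▓░▒▒▓█▒▓ 
▒▒ ██ █░  ▒ ▓▓▒▓░▒░▓▒░▓▓▓ ▒▓▒██   
░██▒▓▓█ ░██▓█ █░░█▓▓▓ ▓▓▓█░█ ░▓ ░ 
  ▒▒█ █░▒░░ ░ █░▓  █ █ ░█░█▓█▓▒░▓ 
░▒░ ░██░▓░▓▒▓█▒▒▓░█ ░▓ ▒░  ▓█░█ █ 
                                  
                                  
                                  
                                  
                                  


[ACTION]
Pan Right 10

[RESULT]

█▒   ▓█▒░ ░ ░░▓▓█▒▓░▒ ▓           
░█▒▓ ▓█ ▒█ ░▓▓ ░▓██▓█ ▓           
▓░ ▒ ▓  ▓▒▒▒░░ █▒░▒░ ▒█           
█▒░█  ▓▓▓░▒▓░▓░░▓░▓█░▓▒           
█▒▓▓ ▓  ░▒▓ █░░░▓▒░█░▒            
░█▓░█ ▓ ▒▒░░▓ ░ ░█▓▓▓▒▓           
  ▒██░▒█▓░░▒▒▓░▓███░▓▓▒           
▓██░░█ █▒▒██▓▒░▓▓██ ▓▓░           
█▓ ▓███▓░▓▓▒▒░░░░▓▒▓██▒           
░█▒█░▓▓ ░ ▓░▓▒░█ ▓▓▒█ ░           
▒░▓░▓░█ ░ ▓▓█  ▒█░▓▒░ █           
██▒▒  █ ▒█░ ░ ░▒░▓▒█▓█▒           
▒░▓▒█░░▒ ░█░ ░▓▒▒▓██  ▓           
▓▓▒▓██▒▒██▓  ██░▒▒ ▓▒▓░           
█▓▒ ▓█░▓░▓░▒ ░██▓░▒██▓░           
▓ ▒▓░█ ▓▓█   ▓█▒▒█▒▒█▒            
▒░█░▓ ▒░▒  ▒  ▓▓░▒▒▓█▒▓           
▒ ▓▓▒▓░▒░▓▒░▓▓▓ ▒▓▒██             
█▓█ █░░█▓▓▓ ▓▓▓█░█ ░▓ ░           
░ ░ █░▓  █ █ ░█░█▓█▓▒░▓           
▓▒▓█▒▒▓░█ ░▓ ▒░  ▓█░█ █           
                                  
                                  
                                  
                                  
                                  


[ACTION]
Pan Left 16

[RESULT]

█▒░▒ ▓  ▓░█▒   ▓█▒░ ░ ░░▓▓█▒▓░▒ ▓ 
  ▒█▒  ░▓ ░█▒▓ ▓█ ▒█ ░▓▓ ░▓██▓█ ▓ 
▒ ██▓▒░░█░▓░ ▒ ▓  ▓▒▒▒░░ █▒░▒░ ▒█ 
▒ ░▓▒▒██ ▓█▒░█  ▓▓▓░▒▓░▓░░▓░▓█░▓▒ 
▒█▓██░█▓▓▒█▒▓▓ ▓  ░▒▓ █░░░▓▒░█░▒  
▓ ░▒ ▒ ░ █░█▓░█ ▓ ▒▒░░▓ ░ ░█▓▓▓▒▓ 
░▒▒██▓██░░  ▒██░▒█▓░░▒▒▓░▓███░▓▓▒ 
▒▒░▒▒ ██▓█▓██░░█ █▒▒██▓▒░▓▓██ ▓▓░ 
▓█▒░▒▓▓░▓▓█▓ ▓███▓░▓▓▒▒░░░░▓▒▓██▒ 
█▒ ▓░█░░▓ ░█▒█░▓▓ ░ ▓░▓▒░█ ▓▓▒█ ░ 
▓▓█░ ▓▒░▒▒▒░▓░▓░█ ░ ▓▓█  ▒█░▓▒░ █ 
▒█░░████▒███▒▒  █ ▒█░ ░ ░▒░▓▒█▓█▒ 
 ██▒▓ ▓░ █▒░▓▒█░░▒ ░█░ ░▓▒▒▓██  ▓ 
 █▓  ▓░ █▓▓▓▒▓██▒▒██▓  ██░▒▒ ▓▒▓░ 
 ▓░▒██░ █ █▓▒ ▓█░▓░▓░▒ ░██▓░▒██▓░ 
░▓░   ▒█░▒▓ ▒▓░█ ▓▓█   ▓█▒▒█▒▒█▒  
█▒░░█ ▓▓▓█▒░█░▓ ▒░▒  ▒  ▓▓░▒▒▓█▒▓ 
▒▒ ██ █░  ▒ ▓▓▒▓░▒░▓▒░▓▓▓ ▒▓▒██   
░██▒▓▓█ ░██▓█ █░░█▓▓▓ ▓▓▓█░█ ░▓ ░ 
  ▒▒█ █░▒░░ ░ █░▓  █ █ ░█░█▓█▓▒░▓ 
░▒░ ░██░▓░▓▒▓█▒▒▓░█ ░▓ ▒░  ▓█░█ █ 
                                  
                                  
                                  
                                  
                                  


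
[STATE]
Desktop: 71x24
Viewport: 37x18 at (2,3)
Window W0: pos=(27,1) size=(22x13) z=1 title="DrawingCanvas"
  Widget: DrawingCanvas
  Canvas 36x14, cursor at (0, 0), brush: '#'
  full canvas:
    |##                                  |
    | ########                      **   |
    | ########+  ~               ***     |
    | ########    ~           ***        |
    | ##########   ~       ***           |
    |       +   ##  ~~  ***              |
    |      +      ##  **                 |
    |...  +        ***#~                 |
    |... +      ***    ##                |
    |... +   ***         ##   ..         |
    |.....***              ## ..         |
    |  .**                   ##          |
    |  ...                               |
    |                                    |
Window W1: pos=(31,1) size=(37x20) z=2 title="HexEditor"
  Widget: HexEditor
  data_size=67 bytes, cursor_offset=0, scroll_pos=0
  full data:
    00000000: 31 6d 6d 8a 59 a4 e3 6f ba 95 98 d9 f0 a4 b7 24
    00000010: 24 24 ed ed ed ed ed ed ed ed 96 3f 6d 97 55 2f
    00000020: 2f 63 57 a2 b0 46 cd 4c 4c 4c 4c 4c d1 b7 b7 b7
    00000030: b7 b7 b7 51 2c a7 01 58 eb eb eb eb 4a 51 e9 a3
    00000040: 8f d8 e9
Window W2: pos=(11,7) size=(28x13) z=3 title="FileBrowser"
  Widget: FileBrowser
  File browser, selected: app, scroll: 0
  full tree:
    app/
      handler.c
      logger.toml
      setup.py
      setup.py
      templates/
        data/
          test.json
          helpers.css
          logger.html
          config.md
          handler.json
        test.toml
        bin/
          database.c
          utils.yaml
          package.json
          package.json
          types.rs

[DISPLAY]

                         ┠───┠───────
                         ┃## ┃0000000
                         ┃ ##┃0000001
                         ┃ ##┃0000002
         ┏━━━━━━━━━━━━━━━━━━━━━━━━━━┓
         ┃ FileBrowser              ┃
         ┠──────────────────────────┨
         ┃> [-] app/                ┃
         ┃    handler.c             ┃
         ┃    logger.toml           ┃
         ┃    setup.py              ┃
         ┃    setup.py              ┃
         ┃    [+] templates/        ┃
         ┃                          ┃
         ┃                          ┃
         ┃                          ┃
         ┗━━━━━━━━━━━━━━━━━━━━━━━━━━┛
                             ┗━━━━━━━


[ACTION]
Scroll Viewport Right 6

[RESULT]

                   ┠───┠─────────────
                   ┃## ┃00000000  31 
                   ┃ ##┃00000010  24 
                   ┃ ##┃00000020  2f 
   ┏━━━━━━━━━━━━━━━━━━━━━━━━━━┓0  b7 
   ┃ FileBrowser              ┃0  8f 
   ┠──────────────────────────┨      
   ┃> [-] app/                ┃      
   ┃    handler.c             ┃      
   ┃    logger.toml           ┃      
   ┃    setup.py              ┃      
   ┃    setup.py              ┃      
   ┃    [+] templates/        ┃      
   ┃                          ┃      
   ┃                          ┃      
   ┃                          ┃      
   ┗━━━━━━━━━━━━━━━━━━━━━━━━━━┛      
                       ┗━━━━━━━━━━━━━


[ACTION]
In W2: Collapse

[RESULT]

                   ┠───┠─────────────
                   ┃## ┃00000000  31 
                   ┃ ##┃00000010  24 
                   ┃ ##┃00000020  2f 
   ┏━━━━━━━━━━━━━━━━━━━━━━━━━━┓0  b7 
   ┃ FileBrowser              ┃0  8f 
   ┠──────────────────────────┨      
   ┃> [+] app/                ┃      
   ┃                          ┃      
   ┃                          ┃      
   ┃                          ┃      
   ┃                          ┃      
   ┃                          ┃      
   ┃                          ┃      
   ┃                          ┃      
   ┃                          ┃      
   ┗━━━━━━━━━━━━━━━━━━━━━━━━━━┛      
                       ┗━━━━━━━━━━━━━


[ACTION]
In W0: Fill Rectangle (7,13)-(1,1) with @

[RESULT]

                   ┠───┠─────────────
                   ┃## ┃00000000  31 
                   ┃ @@┃00000010  24 
                   ┃ @@┃00000020  2f 
   ┏━━━━━━━━━━━━━━━━━━━━━━━━━━┓0  b7 
   ┃ FileBrowser              ┃0  8f 
   ┠──────────────────────────┨      
   ┃> [+] app/                ┃      
   ┃                          ┃      
   ┃                          ┃      
   ┃                          ┃      
   ┃                          ┃      
   ┃                          ┃      
   ┃                          ┃      
   ┃                          ┃      
   ┃                          ┃      
   ┗━━━━━━━━━━━━━━━━━━━━━━━━━━┛      
                       ┗━━━━━━━━━━━━━


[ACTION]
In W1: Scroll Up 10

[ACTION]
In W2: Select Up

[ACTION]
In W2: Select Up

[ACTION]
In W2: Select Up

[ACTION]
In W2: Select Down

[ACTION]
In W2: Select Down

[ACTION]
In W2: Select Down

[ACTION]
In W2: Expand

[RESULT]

                   ┠───┠─────────────
                   ┃## ┃00000000  31 
                   ┃ @@┃00000010  24 
                   ┃ @@┃00000020  2f 
   ┏━━━━━━━━━━━━━━━━━━━━━━━━━━┓0  b7 
   ┃ FileBrowser              ┃0  8f 
   ┠──────────────────────────┨      
   ┃> [-] app/                ┃      
   ┃    handler.c             ┃      
   ┃    logger.toml           ┃      
   ┃    setup.py              ┃      
   ┃    setup.py              ┃      
   ┃    [+] templates/        ┃      
   ┃                          ┃      
   ┃                          ┃      
   ┃                          ┃      
   ┗━━━━━━━━━━━━━━━━━━━━━━━━━━┛      
                       ┗━━━━━━━━━━━━━


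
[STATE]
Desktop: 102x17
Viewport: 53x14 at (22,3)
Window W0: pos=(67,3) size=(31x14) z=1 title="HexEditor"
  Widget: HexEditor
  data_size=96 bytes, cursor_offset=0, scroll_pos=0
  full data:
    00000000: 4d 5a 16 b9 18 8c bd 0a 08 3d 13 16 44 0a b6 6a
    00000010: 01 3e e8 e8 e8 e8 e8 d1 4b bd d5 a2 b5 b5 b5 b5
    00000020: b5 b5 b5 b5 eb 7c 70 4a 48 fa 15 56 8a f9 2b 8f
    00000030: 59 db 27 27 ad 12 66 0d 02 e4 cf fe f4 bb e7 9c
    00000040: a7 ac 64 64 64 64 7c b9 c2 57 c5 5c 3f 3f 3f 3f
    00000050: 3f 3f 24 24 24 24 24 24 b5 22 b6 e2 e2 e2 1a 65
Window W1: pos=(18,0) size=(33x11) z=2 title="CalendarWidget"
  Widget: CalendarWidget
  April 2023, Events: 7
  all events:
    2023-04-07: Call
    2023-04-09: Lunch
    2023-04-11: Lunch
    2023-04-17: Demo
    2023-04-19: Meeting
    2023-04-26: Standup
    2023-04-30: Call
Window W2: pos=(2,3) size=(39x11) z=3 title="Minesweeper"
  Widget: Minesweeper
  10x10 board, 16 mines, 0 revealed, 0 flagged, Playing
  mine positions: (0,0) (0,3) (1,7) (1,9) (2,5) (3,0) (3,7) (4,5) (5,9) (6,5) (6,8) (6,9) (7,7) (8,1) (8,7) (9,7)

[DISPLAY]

━━━━━━━━━━━━━━━━━━┓         ┃                ┏━━━━━━━
                  ┃         ┃                ┃ HexEdi
──────────────────┨         ┃                ┠───────
                  ┃         ┃                ┃0000000
                  ┃         ┃                ┃0000001
                  ┃         ┃                ┃0000002
                  ┃         ┃                ┃0000003
                  ┃━━━━━━━━━┛                ┃0000004
                  ┃                          ┃0000005
                  ┃                          ┃       
━━━━━━━━━━━━━━━━━━┛                          ┃       
                                             ┃       
                                             ┃       
                                             ┗━━━━━━━


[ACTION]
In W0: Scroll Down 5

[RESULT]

━━━━━━━━━━━━━━━━━━┓         ┃                ┏━━━━━━━
                  ┃         ┃                ┃ HexEdi
──────────────────┨         ┃                ┠───────
                  ┃         ┃                ┃0000005
                  ┃         ┃                ┃       
                  ┃         ┃                ┃       
                  ┃         ┃                ┃       
                  ┃━━━━━━━━━┛                ┃       
                  ┃                          ┃       
                  ┃                          ┃       
━━━━━━━━━━━━━━━━━━┛                          ┃       
                                             ┃       
                                             ┃       
                                             ┗━━━━━━━


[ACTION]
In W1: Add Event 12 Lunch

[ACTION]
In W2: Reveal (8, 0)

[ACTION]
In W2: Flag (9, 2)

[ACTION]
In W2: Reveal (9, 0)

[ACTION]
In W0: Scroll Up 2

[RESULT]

━━━━━━━━━━━━━━━━━━┓         ┃                ┏━━━━━━━
                  ┃         ┃                ┃ HexEdi
──────────────────┨         ┃                ┠───────
                  ┃         ┃                ┃0000003
                  ┃         ┃                ┃0000004
                  ┃         ┃                ┃0000005
                  ┃         ┃                ┃       
                  ┃━━━━━━━━━┛                ┃       
                  ┃                          ┃       
                  ┃                          ┃       
━━━━━━━━━━━━━━━━━━┛                          ┃       
                                             ┃       
                                             ┃       
                                             ┗━━━━━━━
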